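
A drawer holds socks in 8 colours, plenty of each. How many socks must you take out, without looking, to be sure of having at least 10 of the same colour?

73

You could draw 9 of every colour without reaching 10 of any — 72 in all.
One more forces 10 of some colour, so 72 + 1 = 73.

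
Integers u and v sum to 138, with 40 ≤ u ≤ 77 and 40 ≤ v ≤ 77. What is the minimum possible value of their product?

Since u + v is fixed, pushing one of them to its bound minimizes the product.
At the endpoint u = 61, v = 138 − 61 = 77, so uv = 61 × 77 = 4697.

4697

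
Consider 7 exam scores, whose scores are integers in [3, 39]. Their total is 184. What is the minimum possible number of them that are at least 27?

Suppose at most 7 − j of them reach 27; then j values are ≤ 26 and the rest ≤ 39.
The total is then ≤ 26·j + 39·(7 − j) = 273 − 13j. For this to be ≥ 184 we need j ≤ 6, so at least 7 − 6 = 1 must reach 27.
Exactly 1 works: 1 value at 39 and 6 at 26 total 195; lower one of the high values by 11 (still ≥ 27) to hit 184.

1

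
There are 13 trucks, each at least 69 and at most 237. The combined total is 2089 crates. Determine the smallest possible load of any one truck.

Minimizing one value means maximizing the remaining 12.
The other 12 can take up 12 × 237 = 2844 ≥ 2089 − 69, so one truck can sit at its floor of 69.
Achievable: one at 69 and the other 12 totalling 2020, which fits since 12 × 69 ≤ 2020 ≤ 12 × 237.

69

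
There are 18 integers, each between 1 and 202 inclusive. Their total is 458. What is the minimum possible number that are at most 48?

Each value above 48 is at least 49, contributing at least 49 − 1 = 48 above the floor 1.
The sum exceeds the floor total 18 by 440, so at most ⌊440/48⌋ = 9 exceed 48, and at least 9 are ≤ 48.
Exactly 9 works: 9 values at 1 and 9 at 49 total 450; raise one of the low values by 8 (still ≤ 48) to hit 458.

9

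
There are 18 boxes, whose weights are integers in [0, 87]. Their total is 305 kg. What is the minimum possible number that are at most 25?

Let j be the number exceeding 25. Then the total is ≥ 26·j + 0·(18 − j) = 0 + 26j.
So 26j ≤ 305 and j ≤ 11; hence at least 18 − 11 = 7 are ≤ 25.
Exactly 7 works: 7 values at 0 and 11 at 26 total 286; raise one of the low values by 19 (still ≤ 25) to hit 305.

7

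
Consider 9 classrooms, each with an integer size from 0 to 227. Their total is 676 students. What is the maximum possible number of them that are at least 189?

3

With k values at 189 or above and the rest at least 0, the sum is at least 0 + 189k.
Since the sum is 676, we need 189k ≤ 676, i.e. k ≤ 3.
k = 3 is achieved by 3 values at 189 and 6 at 0, total 567; add 109 to one value (staying below 189) to reach 676.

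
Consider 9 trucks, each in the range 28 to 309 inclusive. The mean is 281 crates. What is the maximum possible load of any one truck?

309

Maximizing one value means minimizing the remaining 8.
The total is 9 × 281 = 2529.
The other 8 contribute at least 8 × 28 = 224, leaving at most 2529 − 224 = 2305.
But each truck is capped at 309, so the maximum is 309.
Achievable: one at 309 and the other 8 totalling 2220, which fits since 8 × 28 ≤ 2220 ≤ 8 × 309.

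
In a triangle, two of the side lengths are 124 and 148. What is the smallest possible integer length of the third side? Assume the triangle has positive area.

The third side must exceed |124 − 148| = 24.
The smallest integer above 24 is 25.

25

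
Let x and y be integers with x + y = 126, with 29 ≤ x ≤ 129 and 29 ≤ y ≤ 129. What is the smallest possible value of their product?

2813

xy = x(126 − x) is concave in x, so over [29, 97] it is minimized at an endpoint.
The extreme feasible split is x = 29, y = 97, giving xy = 2813.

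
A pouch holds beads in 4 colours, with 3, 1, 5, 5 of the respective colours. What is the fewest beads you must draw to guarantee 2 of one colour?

5

In the worst case you take as many as possible of each colour without reaching 2: 1 + 1 + 1 + 1 = 4.
The next one must give 2 of some colour, so 4 + 1 = 5.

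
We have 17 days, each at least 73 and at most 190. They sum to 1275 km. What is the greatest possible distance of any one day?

Maximizing one value means minimizing the remaining 16.
The other 16 contribute at least 16 × 73 = 1168, leaving at most 1275 − 1168 = 107.
Since 107 ≤ 190, this is achievable: one at 107 and 16 at 73.

107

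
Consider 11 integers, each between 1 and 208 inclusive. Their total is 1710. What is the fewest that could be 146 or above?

Each value short of 146 is at most 145, costing at least 208 − 145 = 63 against the maximum total of 2288.
We can afford to lose at most 2288 − 1710 = 578, so at most ⌊578/63⌋ = 9 fall short, and at least 2 are ≥ 146.
Exactly 2 works: 2 values at 208 and 9 at 145 total 1721; lower one of the high values by 11 (still ≥ 146) to hit 1710.

2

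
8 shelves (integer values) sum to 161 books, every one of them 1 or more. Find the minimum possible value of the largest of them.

Some value must be at least ⌈161/8⌉ = 21, since 8 × 20 = 160 < 161.
Equality holds with 1 value of 21 and 7 values of 20.

21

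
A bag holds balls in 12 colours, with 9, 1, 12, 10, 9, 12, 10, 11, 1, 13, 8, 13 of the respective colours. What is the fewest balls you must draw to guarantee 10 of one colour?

92

In the worst case you take as many as possible of each colour without reaching 10: 9 + 1 + 9 + 9 + 9 + 9 + 9 + 9 + 1 + 9 + 8 + 9 = 91.
The next one must give 10 of some colour, so 91 + 1 = 92.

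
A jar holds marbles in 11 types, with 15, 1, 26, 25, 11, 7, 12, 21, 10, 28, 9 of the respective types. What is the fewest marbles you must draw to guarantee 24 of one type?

156

In the worst case you take as many as possible of each type without reaching 24: 15 + 1 + 23 + 23 + 11 + 7 + 12 + 21 + 10 + 23 + 9 = 155.
The next one must give 24 of some type, so 155 + 1 = 156.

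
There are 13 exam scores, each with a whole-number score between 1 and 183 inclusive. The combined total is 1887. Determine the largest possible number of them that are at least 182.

10

Suppose k of them are at least 182. Those contribute at least 182 each and the other 13 − k at least 1 each.
So the total is at least 182k + 1(13 − k) = 13 + 181k. This must be ≤ 1887, giving k ≤ 10.
k = 10 is achieved by 10 values at 182 and 3 at 1, total 1823; add 64 to one value (staying below 182) to reach 1887.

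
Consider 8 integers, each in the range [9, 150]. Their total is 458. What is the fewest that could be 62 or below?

Let j be the number exceeding 62. Then the total is ≥ 63·j + 9·(8 − j) = 72 + 54j.
So 54j ≤ 386 and j ≤ 7; hence at least 8 − 7 = 1 are ≤ 62.
Exactly 1 works: 1 value at 9 and 7 at 63 total 450; raise one of the low values by 8 (still ≤ 62) to hit 458.

1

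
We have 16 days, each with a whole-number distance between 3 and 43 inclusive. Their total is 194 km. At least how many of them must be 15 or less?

Each value above 15 is at least 16, contributing at least 16 − 3 = 13 above the floor 3.
The sum exceeds the floor total 48 by 146, so at most ⌊146/13⌋ = 11 exceed 15, and at least 5 are ≤ 15.
Exactly 5 works: 5 values at 3 and 11 at 16 total 191; raise one of the low values by 3 (still ≤ 15) to hit 194.

5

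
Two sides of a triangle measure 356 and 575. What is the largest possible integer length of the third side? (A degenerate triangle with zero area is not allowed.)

930

The third side must be less than 356 + 575 = 931.
The largest integer below 931 is 930.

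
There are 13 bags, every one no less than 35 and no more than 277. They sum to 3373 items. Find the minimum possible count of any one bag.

49

To make one bag as small as possible, make the other 12 as large as possible.
The other 12 contribute at most 12 × 277 = 3324, leaving at least 3373 − 3324 = 49.
Since 49 ≥ 35, this is achievable: one at 49 and 12 at 277.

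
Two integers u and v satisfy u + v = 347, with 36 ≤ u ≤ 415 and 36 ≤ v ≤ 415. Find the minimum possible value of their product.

uv = u(347 − u) is concave in u, so over [36, 311] it is minimized at an endpoint.
At the endpoint u = 36, v = 347 − 36 = 311, so uv = 36 × 311 = 11196.

11196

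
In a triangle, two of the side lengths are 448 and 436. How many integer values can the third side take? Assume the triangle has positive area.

871

The triangle inequality gives |448 − 436| < c < 448 + 436, i.e. 12 < c < 884.
So c can be any integer from 13 to 883: 871 values.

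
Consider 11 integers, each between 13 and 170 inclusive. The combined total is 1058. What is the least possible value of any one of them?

13

Minimizing one value means maximizing the remaining 10.
The other 10 can take up 10 × 170 = 1700 ≥ 1058 − 13, so one integer can sit at its floor of 13.
Achievable: one at 13 and the other 10 totalling 1045, which fits since 10 × 13 ≤ 1045 ≤ 10 × 170.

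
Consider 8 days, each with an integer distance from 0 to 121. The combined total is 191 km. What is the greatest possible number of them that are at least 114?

1

Suppose k of them are at least 114. Those contribute at least 114 each and the other 8 − k at least 0 each.
So the total is at least 114k + 0(8 − k) = 0 + 114k. This must be ≤ 191, giving k ≤ 1.
k = 1 is achieved by 1 value at 114 and 7 at 0, total 114; add 77 to one value (staying below 114) to reach 191.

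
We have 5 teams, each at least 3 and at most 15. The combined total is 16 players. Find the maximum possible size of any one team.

4

To make one team as large as possible, make the other 4 as small as possible.
The other 4 contribute at least 4 × 3 = 12, leaving at most 16 − 12 = 4.
Since 4 ≤ 15, this is achievable: one at 4 and 4 at 3.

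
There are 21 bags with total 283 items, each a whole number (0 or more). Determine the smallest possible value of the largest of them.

14

If every one of the 21 were at most 13, the total would be at most 21 × 13 = 273 < 283.
Taking 11 copies of 13 and 10 copies of 14 gives exactly 283, so 14 is attained.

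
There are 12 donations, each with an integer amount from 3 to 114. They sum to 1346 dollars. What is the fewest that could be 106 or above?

10

If only k of them are at least 106, the other 12 − k are at most 105, so the total is at most k·114 + (12 − k)·105.
This must reach 1346, so k·114 + (12 − k)·105 ≥ 1346, giving k ≥ 10.
Exactly 10 works: 10 values at 114 and 2 at 105 total 1350; lower one of the high values by 4 (still ≥ 106) to hit 1346.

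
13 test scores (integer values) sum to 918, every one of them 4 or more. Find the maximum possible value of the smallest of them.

The 13 values sum to 918, so their minimum is at most ⌊918/13⌋ = 70.
Equality holds with 5 values of 70 and 8 values of 71.

70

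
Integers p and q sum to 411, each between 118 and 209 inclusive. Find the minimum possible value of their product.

Since p + q is fixed, pushing one of them to its bound minimizes the product.
At the endpoint p = 202, q = 411 − 202 = 209, so pq = 202 × 209 = 42218.

42218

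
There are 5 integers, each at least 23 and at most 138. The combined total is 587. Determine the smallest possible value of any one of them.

35

Minimizing one value means maximizing the remaining 4.
The other 4 contribute at most 4 × 138 = 552, leaving at least 587 − 552 = 35.
Since 35 ≥ 23, this is achievable: one at 35 and 4 at 138.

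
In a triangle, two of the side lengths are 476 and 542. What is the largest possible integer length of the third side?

The third side must be less than 476 + 542 = 1018.
The largest integer below 1018 is 1017.

1017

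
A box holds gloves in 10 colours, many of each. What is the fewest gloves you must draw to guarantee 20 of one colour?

You could draw 19 of every colour without reaching 20 of any — 190 in all.
One more forces 20 of some colour, so 190 + 1 = 191.

191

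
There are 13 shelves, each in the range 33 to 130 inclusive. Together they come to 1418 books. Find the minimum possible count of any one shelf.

Minimizing one value means maximizing the remaining 12.
The other 12 can take up 12 × 130 = 1560 ≥ 1418 − 33, so one shelf can sit at its floor of 33.
Achievable: one at 33 and the other 12 totalling 1385, which fits since 12 × 33 ≤ 1385 ≤ 12 × 130.

33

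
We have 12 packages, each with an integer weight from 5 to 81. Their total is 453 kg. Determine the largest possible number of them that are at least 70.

If k of the values are ≥ 70, the total is ≥ 70k + 5(12 − k).
Setting 70k + 5(12 − k) ≤ 453 gives 65k ≤ 393, so k ≤ 6.
k = 6 is achieved by 6 values at 70 and 6 at 5, total 450; add 3 to one value (staying below 70) to reach 453.

6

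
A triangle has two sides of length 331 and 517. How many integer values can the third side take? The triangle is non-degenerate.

661

The triangle inequality gives |331 − 517| < c < 331 + 517, i.e. 186 < c < 848.
So c can be any integer from 187 to 847: 661 values.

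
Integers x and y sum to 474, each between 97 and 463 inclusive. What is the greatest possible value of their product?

With x + y fixed, xy peaks when the two are closest together.
Taking x = 237 and y = 237 (both in [97, 463]) gives xy = 56169.

56169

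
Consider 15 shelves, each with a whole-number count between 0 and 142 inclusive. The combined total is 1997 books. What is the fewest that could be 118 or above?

If only k of them are at least 118, the other 15 − k are at most 117, so the total is at most k·142 + (15 − k)·117.
This must reach 1997, so k·142 + (15 − k)·117 ≥ 1997, giving k ≥ 10.
Exactly 10 works: 10 values at 142 and 5 at 117 total 2005; lower one of the high values by 8 (still ≥ 118) to hit 1997.

10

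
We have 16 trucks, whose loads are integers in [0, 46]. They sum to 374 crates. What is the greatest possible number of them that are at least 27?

13

If k of the values are ≥ 27, the total is ≥ 27k + 0(16 − k).
Setting 27k + 0(16 − k) ≤ 374 gives 27k ≤ 374, so k ≤ 13.
k = 13 is achieved by 13 values at 27 and 3 at 0, total 351; add 23 to one value (staying below 27) to reach 374.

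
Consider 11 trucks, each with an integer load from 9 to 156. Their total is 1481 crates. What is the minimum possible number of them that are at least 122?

5

Suppose at most 11 − j of them reach 122; then j values are ≤ 121 and the rest ≤ 156.
The total is then ≤ 121·j + 156·(11 − j) = 1716 − 35j. For this to be ≥ 1481 we need j ≤ 6, so at least 11 − 6 = 5 must reach 122.
Exactly 5 works: 5 values at 156 and 6 at 121 total 1506; lower one of the high values by 25 (still ≥ 122) to hit 1481.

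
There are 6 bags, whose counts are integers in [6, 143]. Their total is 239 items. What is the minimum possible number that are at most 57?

3

Let j be the number exceeding 57. Then the total is ≥ 58·j + 6·(6 − j) = 36 + 52j.
So 52j ≤ 203 and j ≤ 3; hence at least 6 − 3 = 3 are ≤ 57.
Exactly 3 works: 3 values at 6 and 3 at 58 total 192; raise one of the low values by 47 (still ≤ 57) to hit 239.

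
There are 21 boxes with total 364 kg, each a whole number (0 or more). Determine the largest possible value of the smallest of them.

The 21 values sum to 364, so their minimum is at most ⌊364/21⌋ = 17.
Achievable: 14 of them at 17 and 7 at 18 total 364.

17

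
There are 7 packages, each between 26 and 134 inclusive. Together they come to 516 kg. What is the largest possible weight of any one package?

Maximizing one value means minimizing the remaining 6.
The other 6 contribute at least 6 × 26 = 156, leaving at most 516 − 156 = 360.
But each package is capped at 134, so the maximum is 134.
Achievable: one at 134 and the other 6 totalling 382, which fits since 6 × 26 ≤ 382 ≤ 6 × 134.

134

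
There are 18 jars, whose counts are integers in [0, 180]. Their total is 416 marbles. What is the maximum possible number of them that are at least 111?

If k of the values are ≥ 111, the total is ≥ 111k + 0(18 − k).
Setting 111k + 0(18 − k) ≤ 416 gives 111k ≤ 416, so k ≤ 3.
k = 3 is achieved by 3 values at 111 and 15 at 0, total 333; add 83 to one value (staying below 111) to reach 416.

3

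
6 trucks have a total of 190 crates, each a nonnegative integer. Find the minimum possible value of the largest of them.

32

Some value must be at least ⌈190/6⌉ = 32, since 6 × 31 = 186 < 190.
Taking 2 copies of 31 and 4 copies of 32 gives exactly 190, so 32 is attained.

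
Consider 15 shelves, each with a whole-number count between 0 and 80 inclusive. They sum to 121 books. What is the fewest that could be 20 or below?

Let j be the number exceeding 20. Then the total is ≥ 21·j + 0·(15 − j) = 0 + 21j.
So 21j ≤ 121 and j ≤ 5; hence at least 15 − 5 = 10 are ≤ 20.
Exactly 10 works: 10 values at 0 and 5 at 21 total 105; raise one of the low values by 16 (still ≤ 20) to hit 121.

10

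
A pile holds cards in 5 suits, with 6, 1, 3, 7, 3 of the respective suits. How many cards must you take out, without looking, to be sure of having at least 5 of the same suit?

In the worst case you take as many as possible of each suit without reaching 5: 4 + 1 + 3 + 4 + 3 = 15.
The next one must give 5 of some suit, so 15 + 1 = 16.

16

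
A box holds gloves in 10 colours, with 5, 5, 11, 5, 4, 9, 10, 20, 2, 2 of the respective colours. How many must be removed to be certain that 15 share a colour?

In the worst case you take as many as possible of each colour without reaching 15: 5 + 5 + 11 + 5 + 4 + 9 + 10 + 14 + 2 + 2 = 67.
The next one must give 15 of some colour, so 67 + 1 = 68.

68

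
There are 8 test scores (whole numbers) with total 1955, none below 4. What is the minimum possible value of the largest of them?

The average is 1955/8 > 244, so not all 8 can be 244 or less; the largest is ≥ 245.
Achievable: 3 of them at 245 and 5 at 244 total 1955.

245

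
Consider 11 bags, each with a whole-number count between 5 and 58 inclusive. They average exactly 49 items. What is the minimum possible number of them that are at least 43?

5

The total is 11 × 49 = 539.
If only k of them are at least 43, the other 11 − k are at most 42, so the total is at most k·58 + (11 − k)·42.
This must reach 539, so k·58 + (11 − k)·42 ≥ 539, giving k ≥ 5.
Exactly 5 works: 5 values at 58 and 6 at 42 total 542; lower one of the high values by 3 (still ≥ 43) to hit 539.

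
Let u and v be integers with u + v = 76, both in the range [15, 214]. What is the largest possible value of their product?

With u + v fixed, uv peaks when the two are closest together.
Taking u = 38 and v = 38 (both in [15, 214]) gives uv = 1444.

1444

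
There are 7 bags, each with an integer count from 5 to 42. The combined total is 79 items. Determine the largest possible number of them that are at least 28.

If k of the values are ≥ 28, the total is ≥ 28k + 5(7 − k).
Setting 28k + 5(7 − k) ≤ 79 gives 23k ≤ 44, so k ≤ 1.
k = 1 is achieved by 1 value at 28 and 6 at 5, total 58; add 21 to one value (staying below 28) to reach 79.

1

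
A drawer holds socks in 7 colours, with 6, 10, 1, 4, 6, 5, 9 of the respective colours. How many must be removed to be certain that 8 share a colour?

In the worst case you take as many as possible of each colour without reaching 8: 6 + 7 + 1 + 4 + 6 + 5 + 7 = 36.
The next one must give 8 of some colour, so 36 + 1 = 37.

37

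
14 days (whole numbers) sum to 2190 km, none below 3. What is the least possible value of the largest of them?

157

If every one of the 14 were at most 156, the total would be at most 14 × 156 = 2184 < 2190.
Achievable: 6 of them at 157 and 8 at 156 total 2190.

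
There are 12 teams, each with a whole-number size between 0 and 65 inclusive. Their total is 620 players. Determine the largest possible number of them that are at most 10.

Suppose k of them are at most 10. Those contribute at most 10 each and the rest at most 65 each.
So the total is at most 10k + 65(12 − k) = 780 − 55k. This must still be ≥ 620, so k ≤ 2.
k = 2 is achieved by 2 values at 10 and 10 at 65, total 670; lower one of the 65's by 50 (still > 10) to reach 620.

2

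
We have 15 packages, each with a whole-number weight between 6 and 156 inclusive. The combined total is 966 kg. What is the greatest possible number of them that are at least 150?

6

With k values at 150 or above and the rest at least 6, the sum is at least 90 + 144k.
Since the sum is 966, we need 144k ≤ 876, i.e. k ≤ 6.
k = 6 is achieved by 6 values at 150 and 9 at 6, total 954; add 12 to one value (staying below 150) to reach 966.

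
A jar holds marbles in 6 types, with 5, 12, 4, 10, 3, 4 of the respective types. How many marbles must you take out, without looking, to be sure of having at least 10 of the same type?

In the worst case you take as many as possible of each type without reaching 10: 5 + 9 + 4 + 9 + 3 + 4 = 34.
The next one must give 10 of some type, so 34 + 1 = 35.

35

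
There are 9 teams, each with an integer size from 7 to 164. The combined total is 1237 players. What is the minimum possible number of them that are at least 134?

Each value short of 134 is at most 133, costing at least 164 − 133 = 31 against the maximum total of 1476.
We can afford to lose at most 1476 − 1237 = 239, so at most ⌊239/31⌋ = 7 fall short, and at least 2 are ≥ 134.
Exactly 2 works: 2 values at 164 and 7 at 133 total 1259; lower one of the high values by 22 (still ≥ 134) to hit 1237.

2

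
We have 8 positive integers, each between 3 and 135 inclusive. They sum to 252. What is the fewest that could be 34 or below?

1

If only k of them are at most 34, the other 8 − k are at least 35, so the total is at least (8 − k)·35 + k·3.
This is ≤ 252, so (8 − k)·35 + 3k ≤ 252, which gives k ≥ 1.
Exactly 1 works: 1 value at 3 and 7 at 35 total 248; raise one of the low values by 4 (still ≤ 34) to hit 252.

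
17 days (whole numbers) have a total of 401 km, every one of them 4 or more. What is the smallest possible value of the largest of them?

24

Some value must be at least ⌈401/17⌉ = 24, since 17 × 23 = 391 < 401.
Equality holds with 10 values of 24 and 7 values of 23.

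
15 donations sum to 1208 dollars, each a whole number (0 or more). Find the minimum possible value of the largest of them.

If every one of the 15 were at most 80, the total would be at most 15 × 80 = 1200 < 1208.
Achievable: 8 of them at 81 and 7 at 80 total 1208.

81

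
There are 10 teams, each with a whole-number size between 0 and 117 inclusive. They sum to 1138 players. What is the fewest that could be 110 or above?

Each value short of 110 is at most 109, costing at least 117 − 109 = 8 against the maximum total of 1170.
We can afford to lose at most 1170 − 1138 = 32, so at most ⌊32/8⌋ = 4 fall short, and at least 6 are ≥ 110.
Exactly 6 works: 6 values at 117 and 4 at 109 total 1138.

6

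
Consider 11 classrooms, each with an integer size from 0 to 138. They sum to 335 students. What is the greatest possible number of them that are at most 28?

Each value at 28 or below falls at least 138 − 28 = 110 short of the ceiling 138.
The ceiling total is 11 × 138 = 1518, and we need 335, so at most ⌊(1518 − 335)/110⌋ = 10 can be that low.
k = 10 is achieved by 10 values at 28 and 1 at 138, total 418; lower one of the 138's by 83 (still > 28) to reach 335.

10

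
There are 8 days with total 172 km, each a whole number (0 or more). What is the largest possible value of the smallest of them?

If every one of the 8 were at least 22, the total would be at least 8 × 22 = 176 > 172.
Achievable: 4 of them at 21 and 4 at 22 total 172.

21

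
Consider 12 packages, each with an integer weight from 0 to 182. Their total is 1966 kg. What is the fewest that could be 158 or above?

4

Suppose at most 12 − j of them reach 158; then j values are ≤ 157 and the rest ≤ 182.
The total is then ≤ 157·j + 182·(12 − j) = 2184 − 25j. For this to be ≥ 1966 we need j ≤ 8, so at least 12 − 8 = 4 must reach 158.
Exactly 4 works: 4 values at 182 and 8 at 157 total 1984; lower one of the high values by 18 (still ≥ 158) to hit 1966.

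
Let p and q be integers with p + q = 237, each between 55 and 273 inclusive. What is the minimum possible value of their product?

10010

For a fixed sum, pq is smallest when p and q are as far apart as possible.
The extreme feasible split is p = 55, q = 182, giving pq = 10010.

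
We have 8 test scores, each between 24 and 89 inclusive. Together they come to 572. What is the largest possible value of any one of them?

89

To make one score as large as possible, make the other 7 as small as possible.
The other 7 contribute at least 7 × 24 = 168, leaving at most 572 − 168 = 404.
But each score is capped at 89, so the maximum is 89.
Achievable: one at 89 and the other 7 totalling 483, which fits since 7 × 24 ≤ 483 ≤ 7 × 89.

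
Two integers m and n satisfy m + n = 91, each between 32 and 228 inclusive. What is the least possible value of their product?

1888

Since m + n is fixed, pushing one of them to its bound minimizes the product.
At the endpoint m = 32, n = 91 − 32 = 59, so mn = 32 × 59 = 1888.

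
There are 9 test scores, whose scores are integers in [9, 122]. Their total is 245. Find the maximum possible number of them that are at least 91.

With k values at 91 or above and the rest at least 9, the sum is at least 81 + 82k.
Since the sum is 245, we need 82k ≤ 164, i.e. k ≤ 2.
k = 2 is achieved by 2 values at 91 and 7 at 9, total 245.

2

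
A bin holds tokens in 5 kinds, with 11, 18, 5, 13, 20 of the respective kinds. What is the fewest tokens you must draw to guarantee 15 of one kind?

58

In the worst case you take as many as possible of each kind without reaching 15: 11 + 14 + 5 + 13 + 14 = 57.
The next one must give 15 of some kind, so 57 + 1 = 58.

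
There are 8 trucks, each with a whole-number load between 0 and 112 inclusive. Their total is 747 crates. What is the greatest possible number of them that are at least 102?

If k of the values are ≥ 102, the total is ≥ 102k + 0(8 − k).
Setting 102k + 0(8 − k) ≤ 747 gives 102k ≤ 747, so k ≤ 7.
k = 7 is achieved by 7 values at 102 and 1 at 0, total 714; add 33 to one value (staying below 102) to reach 747.

7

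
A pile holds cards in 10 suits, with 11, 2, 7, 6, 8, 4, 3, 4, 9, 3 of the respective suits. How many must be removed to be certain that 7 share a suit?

47

In the worst case you take as many as possible of each suit without reaching 7: 6 + 2 + 6 + 6 + 6 + 4 + 3 + 4 + 6 + 3 = 46.
The next one must give 7 of some suit, so 46 + 1 = 47.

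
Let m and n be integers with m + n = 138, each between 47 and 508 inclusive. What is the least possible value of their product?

For a fixed sum, mn is smallest when m and n are as far apart as possible.
At the endpoint m = 47, n = 138 − 47 = 91, so mn = 47 × 91 = 4277.

4277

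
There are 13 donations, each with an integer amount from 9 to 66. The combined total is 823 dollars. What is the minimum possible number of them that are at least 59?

Suppose at most 13 − j of them reach 59; then j values are ≤ 58 and the rest ≤ 66.
The total is then ≤ 58·j + 66·(13 − j) = 858 − 8j. For this to be ≥ 823 we need j ≤ 4, so at least 13 − 4 = 9 must reach 59.
Exactly 9 works: 9 values at 66 and 4 at 58 total 826; lower one of the high values by 3 (still ≥ 59) to hit 823.

9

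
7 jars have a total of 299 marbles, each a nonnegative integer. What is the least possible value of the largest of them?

Some value must be at least ⌈299/7⌉ = 43, since 7 × 42 = 294 < 299.
Equality holds with 5 values of 43 and 2 values of 42.

43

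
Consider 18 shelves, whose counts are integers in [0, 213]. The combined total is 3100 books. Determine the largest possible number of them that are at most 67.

Suppose k of them are at most 67. Those contribute at most 67 each and the rest at most 213 each.
So the total is at most 67k + 213(18 − k) = 3834 − 146k. This must still be ≥ 3100, so k ≤ 5.
k = 5 is achieved by 5 values at 67 and 13 at 213, total 3104; lower one of the 213's by 4 (still > 67) to reach 3100.

5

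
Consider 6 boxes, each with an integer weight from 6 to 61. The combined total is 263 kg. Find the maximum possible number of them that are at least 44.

Suppose k of them are at least 44. Those contribute at least 44 each and the other 6 − k at least 6 each.
So the total is at least 44k + 6(6 − k) = 36 + 38k. This must be ≤ 263, giving k ≤ 5.
k = 5 is achieved by 5 values at 44 and 1 at 6, total 226; add 37 to one value (staying below 44) to reach 263.

5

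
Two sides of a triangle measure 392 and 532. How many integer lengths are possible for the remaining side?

The triangle inequality gives |392 − 532| < c < 392 + 532, i.e. 140 < c < 924.
So c can be any integer from 141 to 923: 783 values.

783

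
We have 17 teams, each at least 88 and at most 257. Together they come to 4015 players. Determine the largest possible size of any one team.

To make one team as large as possible, make the other 16 as small as possible.
The other 16 contribute at least 16 × 88 = 1408, leaving at most 4015 − 1408 = 2607.
But each team is capped at 257, so the maximum is 257.
Achievable: one at 257 and the other 16 totalling 3758, which fits since 16 × 88 ≤ 3758 ≤ 16 × 257.

257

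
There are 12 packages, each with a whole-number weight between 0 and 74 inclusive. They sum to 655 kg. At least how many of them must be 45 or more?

Each value short of 45 is at most 44, costing at least 74 − 44 = 30 against the maximum total of 888.
We can afford to lose at most 888 − 655 = 233, so at most ⌊233/30⌋ = 7 fall short, and at least 5 are ≥ 45.
Exactly 5 works: 5 values at 74 and 7 at 44 total 678; lower one of the high values by 23 (still ≥ 45) to hit 655.

5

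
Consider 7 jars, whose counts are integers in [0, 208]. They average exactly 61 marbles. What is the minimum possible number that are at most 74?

The total is 7 × 61 = 427.
Each value above 74 is at least 75, contributing at least 75 − 0 = 75 above the floor 0.
The sum exceeds the floor total 0 by 427, so at most ⌊427/75⌋ = 5 exceed 74, and at least 2 are ≤ 74.
Exactly 2 works: 2 values at 0 and 5 at 75 total 375; raise one of the low values by 52 (still ≤ 74) to hit 427.

2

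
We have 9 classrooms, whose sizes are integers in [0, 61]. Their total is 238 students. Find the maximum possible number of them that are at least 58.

Suppose k of them are at least 58. Those contribute at least 58 each and the other 9 − k at least 0 each.
So the total is at least 58k + 0(9 − k) = 0 + 58k. This must be ≤ 238, giving k ≤ 4.
k = 4 is achieved by 4 values at 58 and 5 at 0, total 232; add 6 to one value (staying below 58) to reach 238.

4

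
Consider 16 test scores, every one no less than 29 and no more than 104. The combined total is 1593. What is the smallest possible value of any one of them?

Minimizing one value means maximizing the remaining 15.
The other 15 contribute at most 15 × 104 = 1560, leaving at least 1593 − 1560 = 33.
Since 33 ≥ 29, this is achievable: one at 33 and 15 at 104.

33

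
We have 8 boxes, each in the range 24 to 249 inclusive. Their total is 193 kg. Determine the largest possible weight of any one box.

Maximizing one value means minimizing the remaining 7.
The other 7 contribute at least 7 × 24 = 168, leaving at most 193 − 168 = 25.
Since 25 ≤ 249, this is achievable: one at 25 and 7 at 24.

25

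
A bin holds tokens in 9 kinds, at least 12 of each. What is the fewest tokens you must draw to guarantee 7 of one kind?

55

You could draw 6 of every kind without reaching 7 of any — 54 in all.
One more forces 7 of some kind, so 54 + 1 = 55.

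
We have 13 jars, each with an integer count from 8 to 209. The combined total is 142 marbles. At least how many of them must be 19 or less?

10

Each value above 19 is at least 20, contributing at least 20 − 8 = 12 above the floor 8.
The sum exceeds the floor total 104 by 38, so at most ⌊38/12⌋ = 3 exceed 19, and at least 10 are ≤ 19.
Exactly 10 works: 10 values at 8 and 3 at 20 total 140; raise one of the low values by 2 (still ≤ 19) to hit 142.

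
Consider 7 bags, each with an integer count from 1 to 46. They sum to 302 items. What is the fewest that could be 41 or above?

4

Each value short of 41 is at most 40, costing at least 46 − 40 = 6 against the maximum total of 322.
We can afford to lose at most 322 − 302 = 20, so at most ⌊20/6⌋ = 3 fall short, and at least 4 are ≥ 41.
Exactly 4 works: 4 values at 46 and 3 at 40 total 304; lower one of the high values by 2 (still ≥ 41) to hit 302.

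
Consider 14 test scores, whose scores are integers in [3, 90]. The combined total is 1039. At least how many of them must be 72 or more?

Suppose at most 14 − j of them reach 72; then j values are ≤ 71 and the rest ≤ 90.
The total is then ≤ 71·j + 90·(14 − j) = 1260 − 19j. For this to be ≥ 1039 we need j ≤ 11, so at least 14 − 11 = 3 must reach 72.
Exactly 3 works: 3 values at 90 and 11 at 71 total 1051; lower one of the high values by 12 (still ≥ 72) to hit 1039.

3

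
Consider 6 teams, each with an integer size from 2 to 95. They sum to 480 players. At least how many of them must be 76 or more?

Each value short of 76 is at most 75, costing at least 95 − 75 = 20 against the maximum total of 570.
We can afford to lose at most 570 − 480 = 90, so at most ⌊90/20⌋ = 4 fall short, and at least 2 are ≥ 76.
Exactly 2 works: 2 values at 95 and 4 at 75 total 490; lower one of the high values by 10 (still ≥ 76) to hit 480.

2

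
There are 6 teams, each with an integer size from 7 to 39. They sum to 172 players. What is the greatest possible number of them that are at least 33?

5

If k of the values are ≥ 33, the total is ≥ 33k + 7(6 − k).
Setting 33k + 7(6 − k) ≤ 172 gives 26k ≤ 130, so k ≤ 5.
k = 5 is achieved by 5 values at 33 and 1 at 7, total 172.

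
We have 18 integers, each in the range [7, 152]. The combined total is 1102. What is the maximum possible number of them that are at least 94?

If k of the values are ≥ 94, the total is ≥ 94k + 7(18 − k).
Setting 94k + 7(18 − k) ≤ 1102 gives 87k ≤ 976, so k ≤ 11.
k = 11 is achieved by 11 values at 94 and 7 at 7, total 1083; add 19 to one value (staying below 94) to reach 1102.

11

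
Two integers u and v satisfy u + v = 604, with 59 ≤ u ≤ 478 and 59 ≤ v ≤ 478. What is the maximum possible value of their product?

uv = u(604 − u) is maximized when u is as near 604/2 as the bounds allow.
Taking u = 302 and v = 302 (both in [59, 478]) gives uv = 91204.

91204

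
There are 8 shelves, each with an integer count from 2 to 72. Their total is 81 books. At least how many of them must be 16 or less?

Let j be the number exceeding 16. Then the total is ≥ 17·j + 2·(8 − j) = 16 + 15j.
So 15j ≤ 65 and j ≤ 4; hence at least 8 − 4 = 4 are ≤ 16.
Exactly 4 works: 4 values at 2 and 4 at 17 total 76; raise one of the low values by 5 (still ≤ 16) to hit 81.

4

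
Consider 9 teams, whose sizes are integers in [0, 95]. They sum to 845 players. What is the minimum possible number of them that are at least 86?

Each value short of 86 is at most 85, costing at least 95 − 85 = 10 against the maximum total of 855.
We can afford to lose at most 855 − 845 = 10, so at most ⌊10/10⌋ = 1 fall short, and at least 8 are ≥ 86.
Exactly 8 works: 8 values at 95 and 1 at 85 total 845.

8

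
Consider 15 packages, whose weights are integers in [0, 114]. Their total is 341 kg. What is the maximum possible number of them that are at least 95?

3

If k of the values are ≥ 95, the total is ≥ 95k + 0(15 − k).
Setting 95k + 0(15 − k) ≤ 341 gives 95k ≤ 341, so k ≤ 3.
k = 3 is achieved by 3 values at 95 and 12 at 0, total 285; add 56 to one value (staying below 95) to reach 341.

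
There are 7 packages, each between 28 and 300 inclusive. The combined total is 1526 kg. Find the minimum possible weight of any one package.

28

Minimizing one value means maximizing the remaining 6.
The other 6 can take up 6 × 300 = 1800 ≥ 1526 − 28, so one package can sit at its floor of 28.
Achievable: one at 28 and the other 6 totalling 1498, which fits since 6 × 28 ≤ 1498 ≤ 6 × 300.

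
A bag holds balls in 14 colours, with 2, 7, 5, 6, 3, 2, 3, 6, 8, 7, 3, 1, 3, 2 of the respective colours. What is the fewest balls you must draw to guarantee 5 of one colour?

In the worst case you take as many as possible of each colour without reaching 5: 2 + 4 + 4 + 4 + 3 + 2 + 3 + 4 + 4 + 4 + 3 + 1 + 3 + 2 = 43.
The next one must give 5 of some colour, so 43 + 1 = 44.

44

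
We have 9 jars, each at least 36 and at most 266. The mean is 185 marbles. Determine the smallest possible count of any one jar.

36

Minimizing one value means maximizing the remaining 8.
The total is 9 × 185 = 1665.
The other 8 can take up 8 × 266 = 2128 ≥ 1665 − 36, so one jar can sit at its floor of 36.
Achievable: one at 36 and the other 8 totalling 1629, which fits since 8 × 36 ≤ 1629 ≤ 8 × 266.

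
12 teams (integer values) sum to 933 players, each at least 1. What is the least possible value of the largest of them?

The average is 933/12 > 77, so not all 12 can be 77 or less; the largest is ≥ 78.
Taking 3 copies of 77 and 9 copies of 78 gives exactly 933, so 78 is attained.

78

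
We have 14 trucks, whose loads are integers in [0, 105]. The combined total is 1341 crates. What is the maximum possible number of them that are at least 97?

13

Suppose k of them are at least 97. Those contribute at least 97 each and the other 14 − k at least 0 each.
So the total is at least 97k + 0(14 − k) = 0 + 97k. This must be ≤ 1341, giving k ≤ 13.
k = 13 is achieved by 13 values at 97 and 1 at 0, total 1261; add 80 to one value (staying below 97) to reach 1341.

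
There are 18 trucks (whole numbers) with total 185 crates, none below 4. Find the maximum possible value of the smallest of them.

10

If every one of the 18 were at least 11, the total would be at least 18 × 11 = 198 > 185.
Taking 13 copies of 10 and 5 copies of 11 gives exactly 185, so 10 is attained.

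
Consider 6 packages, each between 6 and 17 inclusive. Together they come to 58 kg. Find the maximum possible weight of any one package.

To make one package as large as possible, make the other 5 as small as possible.
The other 5 contribute at least 5 × 6 = 30, leaving at most 58 − 30 = 28.
But each package is capped at 17, so the maximum is 17.
Achievable: one at 17 and the other 5 totalling 41, which fits since 5 × 6 ≤ 41 ≤ 5 × 17.

17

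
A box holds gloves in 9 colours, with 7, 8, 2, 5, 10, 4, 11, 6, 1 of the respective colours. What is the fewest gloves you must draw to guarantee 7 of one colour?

43

In the worst case you take as many as possible of each colour without reaching 7: 6 + 6 + 2 + 5 + 6 + 4 + 6 + 6 + 1 = 42.
The next one must give 7 of some colour, so 42 + 1 = 43.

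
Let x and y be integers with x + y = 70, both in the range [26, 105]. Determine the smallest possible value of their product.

Since x + y is fixed, pushing one of them to its bound minimizes the product.
The extreme feasible split is x = 26, y = 44, giving xy = 1144.

1144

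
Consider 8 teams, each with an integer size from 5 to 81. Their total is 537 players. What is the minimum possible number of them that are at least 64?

2

If only k of them are at least 64, the other 8 − k are at most 63, so the total is at most k·81 + (8 − k)·63.
This must reach 537, so k·81 + (8 − k)·63 ≥ 537, giving k ≥ 2.
Exactly 2 works: 2 values at 81 and 6 at 63 total 540; lower one of the high values by 3 (still ≥ 64) to hit 537.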